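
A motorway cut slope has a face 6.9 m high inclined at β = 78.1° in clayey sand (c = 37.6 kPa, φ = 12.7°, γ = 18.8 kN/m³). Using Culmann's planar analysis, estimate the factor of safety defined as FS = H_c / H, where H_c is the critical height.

H_c = (4c/γ) · sinβ cosφ / [1 − cos(β − φ)]
    = (4·37.6/18.8) · sin78.1°·cos12.7° / [1 − cos65.4°]
    = 8.000 · 0.9546 / 0.5837 = 13.08 m
FS = H_c / H = 13.08 / 6.9 = 1.896

FS = 1.90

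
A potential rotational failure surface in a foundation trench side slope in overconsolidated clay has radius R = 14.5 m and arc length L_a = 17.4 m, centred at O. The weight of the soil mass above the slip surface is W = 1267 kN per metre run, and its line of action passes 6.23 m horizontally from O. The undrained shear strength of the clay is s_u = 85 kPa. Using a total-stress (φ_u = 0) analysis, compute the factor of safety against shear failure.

FS = 2.72

Taking moments about the centre O, the resisting moment is provided by the undrained shear strength acting along the arc:
M_R = s_u·L_a·R = 85·17.40·14.5 = 21445.5 kN·m/m
M_D = W·d = 1267·6.23 = 7893.4 kN·m/m
FS = M_R / M_D = 21445.5 / 7893.4 = 2.717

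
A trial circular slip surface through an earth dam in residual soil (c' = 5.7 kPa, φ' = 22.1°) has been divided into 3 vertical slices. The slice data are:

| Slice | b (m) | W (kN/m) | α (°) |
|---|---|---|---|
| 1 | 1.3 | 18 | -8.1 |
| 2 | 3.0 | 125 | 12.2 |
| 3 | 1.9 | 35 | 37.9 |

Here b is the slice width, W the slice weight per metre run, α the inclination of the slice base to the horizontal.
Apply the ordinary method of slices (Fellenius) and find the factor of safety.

FS = 2.35

Ordinary method of slices: FS = Σ[c'·Δl_i + (W_i cosα_i)·tanφ'] / Σ W_i sinα_i, with Δl_i = b_i / cosα_i.
Slice 1: Δl = 1.3/cos(-8.1°) = 1.313 m; N'_1 = 18·cos(-8.1°) = 17.8; c'Δl = 7.48; W sinα = -2.5
Slice 2: Δl = 3.0/cos12.2° = 3.069 m; N'_2 = 125·cos12.2° = 122.2; c'Δl = 17.50; W sinα = 26.4
Slice 3: Δl = 1.9/cos37.9° = 2.408 m; N'_3 = 35·cos37.9° = 27.6; c'Δl = 13.72; W sinα = 21.5
Σc'Δl = 38.7 kN/m; ΣN' = 167.6 kN/m; ΣW sinα = 45.4 kN/m
Resisting = 38.7 + 167.6·tan22.1° = 38.7 + 68.1 = 106.8 kN/m
FS = 106.8 / 45.4 = 2.353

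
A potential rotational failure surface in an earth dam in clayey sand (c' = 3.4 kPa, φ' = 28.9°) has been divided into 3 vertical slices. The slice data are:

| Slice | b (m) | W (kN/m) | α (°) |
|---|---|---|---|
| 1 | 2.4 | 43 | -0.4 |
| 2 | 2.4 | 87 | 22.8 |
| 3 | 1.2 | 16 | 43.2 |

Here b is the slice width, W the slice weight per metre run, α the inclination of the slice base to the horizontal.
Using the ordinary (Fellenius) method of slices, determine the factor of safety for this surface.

Ordinary method of slices: FS = Σ[c'·Δl_i + (W_i cosα_i)·tanφ'] / Σ W_i sinα_i, with Δl_i = b_i / cosα_i.
Slice 1: Δl = 2.4/cos(-0.4°) = 2.400 m; N'_1 = 43·cos(-0.4°) = 43.0; c'Δl = 8.16; W sinα = -0.3
Slice 2: Δl = 2.4/cos22.8° = 2.603 m; N'_2 = 87·cos22.8° = 80.2; c'Δl = 8.85; W sinα = 33.7
Slice 3: Δl = 1.2/cos43.2° = 1.646 m; N'_3 = 16·cos43.2° = 11.7; c'Δl = 5.60; W sinα = 11.0
Σc'Δl = 22.6 kN/m; ΣN' = 134.9 kN/m; ΣW sinα = 44.4 kN/m
Resisting = 22.6 + 134.9·tan28.9° = 22.6 + 74.4 = 97.1 kN/m
FS = 97.1 / 44.4 = 2.188

FS = 2.19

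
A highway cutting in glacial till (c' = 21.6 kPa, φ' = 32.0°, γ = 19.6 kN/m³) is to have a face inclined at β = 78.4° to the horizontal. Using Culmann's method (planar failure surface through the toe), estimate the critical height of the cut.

H_c = 11.80 m

Culmann's analysis gives the critical failure plane at α_cr = (β + φ')/2 = (78.4 + 32.0)/2 = 55.2°, and the critical height
H_c = (4c'/γ) · sinβ cosφ' / [1 − cos(β − φ')]
    = (4·21.6/19.6) · sin78.4°·cos32.0° / [1 − cos(46.4°)]
    = 4.408 · 0.9796·0.8480 / [1 − 0.6896]
    = 4.408 · 0.8307 / 0.3104
    = 11.80 m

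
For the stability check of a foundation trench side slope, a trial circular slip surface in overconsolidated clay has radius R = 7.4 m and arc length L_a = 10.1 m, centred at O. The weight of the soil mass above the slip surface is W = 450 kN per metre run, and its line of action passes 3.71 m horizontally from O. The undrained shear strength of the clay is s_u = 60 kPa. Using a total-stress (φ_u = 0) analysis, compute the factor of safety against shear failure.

FS = 2.69

Taking moments about the centre O, the resisting moment is provided by the undrained shear strength acting along the arc:
M_R = s_u·L_a·R = 60·10.10·7.4 = 4484.4 kN·m/m
M_D = W·d = 450·3.71 = 1669.5 kN·m/m
FS = M_R / M_D = 4484.4 / 1669.5 = 2.686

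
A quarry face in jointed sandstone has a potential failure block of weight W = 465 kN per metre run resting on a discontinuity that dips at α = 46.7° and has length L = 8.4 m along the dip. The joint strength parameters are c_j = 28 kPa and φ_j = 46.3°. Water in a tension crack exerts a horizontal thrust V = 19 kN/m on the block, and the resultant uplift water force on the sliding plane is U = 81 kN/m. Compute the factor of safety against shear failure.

FS = 1.34

Resolving the block weight along and normal to the plane and applying the Mohr–Coulomb strength on the joint:
N' = W cosα − U − V sinα = 465·cos46.7° − 81 − 19·sin46.7° = 224.1 kN/m
Driving force T = W sinα + V cosα = 465·sin46.7° + 19·cos46.7° = 351.4 kN/m
Resisting force R = c_j·L + N'·tanφ_j = 28·8.4 + 224.1·tan46.3° = 235.2 + 234.5 = 469.7 kN/m
FS = R / T = 469.7 / 351.4 = 1.336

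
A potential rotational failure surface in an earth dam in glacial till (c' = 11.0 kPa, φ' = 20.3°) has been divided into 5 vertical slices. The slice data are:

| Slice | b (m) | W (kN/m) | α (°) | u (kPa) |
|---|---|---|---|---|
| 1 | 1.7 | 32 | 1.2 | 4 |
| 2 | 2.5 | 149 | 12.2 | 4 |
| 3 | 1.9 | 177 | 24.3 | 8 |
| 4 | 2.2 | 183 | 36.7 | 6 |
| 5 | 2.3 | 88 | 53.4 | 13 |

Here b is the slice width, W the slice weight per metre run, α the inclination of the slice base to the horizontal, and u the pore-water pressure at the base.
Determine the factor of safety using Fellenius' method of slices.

Ordinary method of slices: FS = Σ[c'·Δl_i + (W_i cosα_i − u_i·Δl_i)·tanφ'] / Σ W_i sinα_i, with Δl_i = b_i / cosα_i.
Slice 1: Δl = 1.7/cos1.2° = 1.700 m; N'_1 = 32·cos1.2° − 4·1.700 = 25.2; c'Δl = 18.70; W sinα = 0.7
Slice 2: Δl = 2.5/cos12.2° = 2.558 m; N'_2 = 149·cos12.2° − 4·2.558 = 135.4; c'Δl = 28.14; W sinα = 31.5
Slice 3: Δl = 1.9/cos24.3° = 2.085 m; N'_3 = 177·cos24.3° − 8·2.085 = 144.6; c'Δl = 22.93; W sinα = 72.8
Slice 4: Δl = 2.2/cos36.7° = 2.744 m; N'_4 = 183·cos36.7° − 6·2.744 = 130.3; c'Δl = 30.18; W sinα = 109.4
Slice 5: Δl = 2.3/cos53.4° = 3.858 m; N'_5 = 88·cos53.4° − 13·3.858 = 2.3; c'Δl = 42.43; W sinα = 70.6
Σc'Δl = 142.4 kN/m; ΣN' = 437.8 kN/m; ΣW sinα = 285.0 kN/m
Resisting = 142.4 + 437.8·tan20.3° = 142.4 + 162.0 = 304.3 kN/m
FS = 304.3 / 285.0 = 1.068

FS = 1.07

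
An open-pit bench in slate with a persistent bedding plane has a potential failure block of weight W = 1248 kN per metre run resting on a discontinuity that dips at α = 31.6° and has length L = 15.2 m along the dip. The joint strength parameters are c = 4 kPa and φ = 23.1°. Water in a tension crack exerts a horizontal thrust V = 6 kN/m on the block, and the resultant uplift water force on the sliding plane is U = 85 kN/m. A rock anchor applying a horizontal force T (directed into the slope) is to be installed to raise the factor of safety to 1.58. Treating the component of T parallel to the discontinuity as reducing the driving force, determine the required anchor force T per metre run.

T = 360 kN/m

Resolving forces along and normal to the sliding plane, with the horizontal anchor force T adding T·sinα to the effective normal force and T·cosα acting up the plane against the driving force:
FS = [cL + (W cosα − U − V sinα + T sinα) tanφ] / [W sinα + V cosα − T cosα]
Without the anchor: N' = 974.8 kN/m, driving T_d = 659.0 kN/m, resisting R = 4·15.2 + 974.8·tan23.1° = 476.6 kN/m, FS = 0.72.
Setting FS = 1.58 and solving for T:
1.58·(659.0 − T cos31.6°) = 476.6 + T sin31.6°·tan23.1°
T·(sin31.6°·tan23.1° + 1.58·cos31.6°) = 1.58·659.0 − 476.6
T·(0.5240·0.4265 + 1.58·0.8517) = 1041.3 − 476.6 = 564.7
T·1.5692 = 564.7
T = 359.9 kN/m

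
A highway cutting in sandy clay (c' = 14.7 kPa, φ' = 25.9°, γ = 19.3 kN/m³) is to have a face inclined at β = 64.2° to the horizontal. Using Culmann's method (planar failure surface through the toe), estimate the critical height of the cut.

H_c = 11.46 m

Culmann's analysis gives the critical failure plane at α_cr = (β + φ')/2 = (64.2 + 25.9)/2 = 45.0°, and the critical height
H_c = (4c'/γ) · sinβ cosφ' / [1 − cos(β − φ')]
    = (4·14.7/19.3) · sin64.2°·cos25.9° / [1 − cos(38.3°)]
    = 3.047 · 0.9003·0.8996 / [1 − 0.7848]
    = 3.047 · 0.8099 / 0.2152
    = 11.46 m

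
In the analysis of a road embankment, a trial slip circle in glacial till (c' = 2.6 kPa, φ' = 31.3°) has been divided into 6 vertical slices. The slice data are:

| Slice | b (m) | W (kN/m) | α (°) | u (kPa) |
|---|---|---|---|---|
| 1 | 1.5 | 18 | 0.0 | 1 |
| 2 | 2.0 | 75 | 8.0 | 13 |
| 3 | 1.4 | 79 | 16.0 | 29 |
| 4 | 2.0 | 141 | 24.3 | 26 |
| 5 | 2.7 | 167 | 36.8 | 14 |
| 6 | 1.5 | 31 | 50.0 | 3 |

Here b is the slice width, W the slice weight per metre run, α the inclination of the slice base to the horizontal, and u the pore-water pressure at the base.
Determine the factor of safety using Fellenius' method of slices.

FS = 0.92

Ordinary method of slices: FS = Σ[c'·Δl_i + (W_i cosα_i − u_i·Δl_i)·tanφ'] / Σ W_i sinα_i, with Δl_i = b_i / cosα_i.
Slice 1: Δl = 1.5/cos0.0° = 1.500 m; N'_1 = 18·cos0.0° − 1·1.500 = 16.5; c'Δl = 3.90; W sinα = 0.0
Slice 2: Δl = 2.0/cos8.0° = 2.020 m; N'_2 = 75·cos8.0° − 13·2.020 = 48.0; c'Δl = 5.25; W sinα = 10.4
Slice 3: Δl = 1.4/cos16.0° = 1.456 m; N'_3 = 79·cos16.0° − 29·1.456 = 33.7; c'Δl = 3.79; W sinα = 21.8
Slice 4: Δl = 2.0/cos24.3° = 2.194 m; N'_4 = 141·cos24.3° − 26·2.194 = 71.5; c'Δl = 5.71; W sinα = 58.0
Slice 5: Δl = 2.7/cos36.8° = 3.372 m; N'_5 = 167·cos36.8° − 14·3.372 = 86.5; c'Δl = 8.77; W sinα = 100.0
Slice 6: Δl = 1.5/cos50.0° = 2.334 m; N'_6 = 31·cos50.0° − 3·2.334 = 12.9; c'Δl = 6.07; W sinα = 23.7
Σc'Δl = 33.5 kN/m; ΣN' = 269.1 kN/m; ΣW sinα = 214.0 kN/m
Resisting = 33.5 + 269.1·tan31.3° = 33.5 + 163.6 = 197.1 kN/m
FS = 197.1 / 214.0 = 0.921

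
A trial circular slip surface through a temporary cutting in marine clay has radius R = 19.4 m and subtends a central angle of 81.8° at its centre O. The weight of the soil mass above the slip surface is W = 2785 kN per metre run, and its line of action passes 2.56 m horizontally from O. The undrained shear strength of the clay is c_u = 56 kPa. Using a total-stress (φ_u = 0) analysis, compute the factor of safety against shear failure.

Taking moments about the centre O, the resisting moment is provided by the undrained shear strength acting along the arc:
Arc length L_a = R·θ = 19.4·(81.8°·π/180) = 19.4·1.4277 = 27.70 m
M_R = c_u·L_a·R = 56·27.70·19.4 = 30090.0 kN·m/m
M_D = W·d = 2785·2.56 = 7129.6 kN·m/m
FS = M_R / M_D = 30090.0 / 7129.6 = 4.220

FS = 4.22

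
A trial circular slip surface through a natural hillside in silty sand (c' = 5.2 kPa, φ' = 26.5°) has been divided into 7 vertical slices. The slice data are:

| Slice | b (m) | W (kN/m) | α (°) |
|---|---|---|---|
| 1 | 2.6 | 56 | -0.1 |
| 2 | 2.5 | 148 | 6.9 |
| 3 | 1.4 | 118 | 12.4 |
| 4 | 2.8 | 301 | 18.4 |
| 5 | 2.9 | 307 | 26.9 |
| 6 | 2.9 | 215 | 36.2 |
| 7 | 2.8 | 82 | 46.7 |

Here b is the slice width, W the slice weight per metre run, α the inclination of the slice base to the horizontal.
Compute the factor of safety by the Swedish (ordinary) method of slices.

Ordinary method of slices: FS = Σ[c'·Δl_i + (W_i cosα_i)·tanφ'] / Σ W_i sinα_i, with Δl_i = b_i / cosα_i.
Slice 1: Δl = 2.6/cos(-0.1°) = 2.600 m; N'_1 = 56·cos(-0.1°) = 56.0; c'Δl = 13.52; W sinα = -0.1
Slice 2: Δl = 2.5/cos6.9° = 2.518 m; N'_2 = 148·cos6.9° = 146.9; c'Δl = 13.09; W sinα = 17.8
Slice 3: Δl = 1.4/cos12.4° = 1.433 m; N'_3 = 118·cos12.4° = 115.2; c'Δl = 7.45; W sinα = 25.3
Slice 4: Δl = 2.8/cos18.4° = 2.951 m; N'_4 = 301·cos18.4° = 285.6; c'Δl = 15.34; W sinα = 95.0
Slice 5: Δl = 2.9/cos26.9° = 3.252 m; N'_5 = 307·cos26.9° = 273.8; c'Δl = 16.91; W sinα = 138.9
Slice 6: Δl = 2.9/cos36.2° = 3.594 m; N'_6 = 215·cos36.2° = 173.5; c'Δl = 18.69; W sinα = 127.0
Slice 7: Δl = 2.8/cos46.7° = 4.083 m; N'_7 = 82·cos46.7° = 56.2; c'Δl = 21.23; W sinα = 59.7
Σc'Δl = 106.2 kN/m; ΣN' = 1107.3 kN/m; ΣW sinα = 463.6 kN/m
Resisting = 106.2 + 1107.3·tan26.5° = 106.2 + 552.1 = 658.3 kN/m
FS = 658.3 / 463.6 = 1.420

FS = 1.42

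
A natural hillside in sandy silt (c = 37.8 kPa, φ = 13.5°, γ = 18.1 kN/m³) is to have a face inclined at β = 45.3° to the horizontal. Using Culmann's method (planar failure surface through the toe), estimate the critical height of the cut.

Culmann's analysis gives the critical failure plane at α_cr = (β + φ)/2 = (45.3 + 13.5)/2 = 29.4°, and the critical height
H_c = (4c/γ) · sinβ cosφ / [1 − cos(β − φ)]
    = (4·37.8/18.1) · sin45.3°·cos13.5° / [1 − cos(31.8°)]
    = 8.354 · 0.7108·0.9724 / [1 − 0.8499]
    = 8.354 · 0.6912 / 0.1501
    = 38.46 m

H_c = 38.46 m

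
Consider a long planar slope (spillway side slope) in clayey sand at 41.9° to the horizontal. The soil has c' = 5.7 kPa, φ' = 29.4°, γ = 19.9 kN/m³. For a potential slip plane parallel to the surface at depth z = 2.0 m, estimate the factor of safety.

For an infinite slope with a slip plane parallel to the surface (no pore pressure): FS = [c' + γz cos²β tanφ'] / [γz sinβ cosβ].
γz = 19.9·2.0 = 39.80 kN/m²
Numerator = 5.7 + 39.80·cos²41.9°·tan29.4° = 5.7 + 39.80·0.5540·0.5635 = 18.124 kPa
Denominator = 39.80·sin41.9°·cos41.9° = 39.80·0.6678·0.7443 = 19.784 kPa
FS = 18.124 / 19.784 = 0.916

FS = 0.92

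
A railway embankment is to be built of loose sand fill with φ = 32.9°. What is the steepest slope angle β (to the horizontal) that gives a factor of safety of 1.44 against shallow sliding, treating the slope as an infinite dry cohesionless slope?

For an infinite dry cohesionless slope FS = tanφ/tanβ, so tanβ = tanφ / FS.
tanβ = tan32.9° / 1.44 = 0.6469 / 1.44 = 0.4493
β = arctan(0.4493) = 24.19°

β = 24.2°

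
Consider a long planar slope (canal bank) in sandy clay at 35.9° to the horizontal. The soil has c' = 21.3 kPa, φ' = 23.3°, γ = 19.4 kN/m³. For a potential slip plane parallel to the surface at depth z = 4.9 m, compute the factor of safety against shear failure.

For an infinite slope with a slip plane parallel to the surface (no pore pressure): FS = [c' + γz cos²β tanφ'] / [γz sinβ cosβ].
γz = 19.4·4.9 = 95.06 kN/m²
Numerator = 21.3 + 95.06·cos²35.9°·tan23.3° = 21.3 + 95.06·0.6562·0.4307 = 48.163 kPa
Denominator = 95.06·sin35.9°·cos35.9° = 95.06·0.5864·0.8100 = 45.152 kPa
FS = 48.163 / 45.152 = 1.067

FS = 1.07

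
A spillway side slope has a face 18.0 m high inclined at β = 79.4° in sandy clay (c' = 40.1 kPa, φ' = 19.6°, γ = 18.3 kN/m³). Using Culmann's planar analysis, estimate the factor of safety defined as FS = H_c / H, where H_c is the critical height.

FS = 0.91

H_c = (4c'/γ) · sinβ cosφ' / [1 − cos(β − φ')]
    = (4·40.1/18.3) · sin79.4°·cos19.6° / [1 − cos59.8°]
    = 8.765 · 0.9260 / 0.4970 = 16.33 m
FS = H_c / H = 16.33 / 18.0 = 0.907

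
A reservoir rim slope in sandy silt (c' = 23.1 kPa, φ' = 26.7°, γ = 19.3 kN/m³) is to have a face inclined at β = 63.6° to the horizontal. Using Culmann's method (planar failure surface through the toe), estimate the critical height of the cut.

Culmann's analysis gives the critical failure plane at α_cr = (β + φ')/2 = (63.6 + 26.7)/2 = 45.1°, and the critical height
H_c = (4c'/γ) · sinβ cosφ' / [1 − cos(β − φ')]
    = (4·23.1/19.3) · sin63.6°·cos26.7° / [1 − cos(36.9°)]
    = 4.788 · 0.8957·0.8934 / [1 − 0.7997]
    = 4.788 · 0.8002 / 0.2003
    = 19.12 m

H_c = 19.12 m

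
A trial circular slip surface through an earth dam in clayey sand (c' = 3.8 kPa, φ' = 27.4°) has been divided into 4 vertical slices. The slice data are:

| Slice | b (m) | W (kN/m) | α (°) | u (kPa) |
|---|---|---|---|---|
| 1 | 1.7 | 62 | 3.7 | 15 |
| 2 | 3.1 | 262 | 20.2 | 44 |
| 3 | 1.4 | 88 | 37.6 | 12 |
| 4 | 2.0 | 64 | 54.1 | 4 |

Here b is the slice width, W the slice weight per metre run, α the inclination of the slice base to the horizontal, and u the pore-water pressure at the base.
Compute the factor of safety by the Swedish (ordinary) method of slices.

FS = 0.74

Ordinary method of slices: FS = Σ[c'·Δl_i + (W_i cosα_i − u_i·Δl_i)·tanφ'] / Σ W_i sinα_i, with Δl_i = b_i / cosα_i.
Slice 1: Δl = 1.7/cos3.7° = 1.704 m; N'_1 = 62·cos3.7° − 15·1.704 = 36.3; c'Δl = 6.47; W sinα = 4.0
Slice 2: Δl = 3.1/cos20.2° = 3.303 m; N'_2 = 262·cos20.2° − 44·3.303 = 100.5; c'Δl = 12.55; W sinα = 90.5
Slice 3: Δl = 1.4/cos37.6° = 1.767 m; N'_3 = 88·cos37.6° − 12·1.767 = 48.5; c'Δl = 6.71; W sinα = 53.7
Slice 4: Δl = 2.0/cos54.1° = 3.411 m; N'_4 = 64·cos54.1° − 4·3.411 = 23.9; c'Δl = 12.96; W sinα = 51.8
Σc'Δl = 38.7 kN/m; ΣN' = 209.3 kN/m; ΣW sinα = 200.0 kN/m
Resisting = 38.7 + 209.3·tan27.4° = 38.7 + 108.5 = 147.2 kN/m
FS = 147.2 / 200.0 = 0.736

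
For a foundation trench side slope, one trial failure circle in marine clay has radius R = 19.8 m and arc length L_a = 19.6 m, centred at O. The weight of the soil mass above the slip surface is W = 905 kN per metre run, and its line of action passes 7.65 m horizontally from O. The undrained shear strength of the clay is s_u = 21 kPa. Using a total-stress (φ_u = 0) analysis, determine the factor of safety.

FS = 1.18

Taking moments about the centre O, the resisting moment is provided by the undrained shear strength acting along the arc:
M_R = s_u·L_a·R = 21·19.60·19.8 = 8149.7 kN·m/m
M_D = W·d = 905·7.65 = 6923.2 kN·m/m
FS = M_R / M_D = 8149.7 / 6923.2 = 1.177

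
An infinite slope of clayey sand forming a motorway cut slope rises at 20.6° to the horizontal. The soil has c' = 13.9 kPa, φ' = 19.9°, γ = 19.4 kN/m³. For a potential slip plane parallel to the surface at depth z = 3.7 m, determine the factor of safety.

For an infinite slope with a slip plane parallel to the surface (no pore pressure): FS = [c' + γz cos²β tanφ'] / [γz sinβ cosβ].
γz = 19.4·3.7 = 71.78 kN/m²
Numerator = 13.9 + 71.78·cos²20.6°·tan19.9° = 13.9 + 71.78·0.8762·0.3620 = 36.667 kPa
Denominator = 71.78·sin20.6°·cos20.6° = 71.78·0.3518·0.9361 = 23.640 kPa
FS = 36.667 / 23.640 = 1.551

FS = 1.55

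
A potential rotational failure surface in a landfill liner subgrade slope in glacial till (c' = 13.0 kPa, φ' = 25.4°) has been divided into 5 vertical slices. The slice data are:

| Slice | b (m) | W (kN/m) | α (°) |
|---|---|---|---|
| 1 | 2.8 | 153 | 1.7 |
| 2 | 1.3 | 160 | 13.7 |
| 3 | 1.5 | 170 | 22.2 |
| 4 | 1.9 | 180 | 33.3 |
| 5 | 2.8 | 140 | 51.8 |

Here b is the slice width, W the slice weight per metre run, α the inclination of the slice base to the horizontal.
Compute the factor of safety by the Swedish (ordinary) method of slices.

Ordinary method of slices: FS = Σ[c'·Δl_i + (W_i cosα_i)·tanφ'] / Σ W_i sinα_i, with Δl_i = b_i / cosα_i.
Slice 1: Δl = 2.8/cos1.7° = 2.801 m; N'_1 = 153·cos1.7° = 152.9; c'Δl = 36.42; W sinα = 4.5
Slice 2: Δl = 1.3/cos13.7° = 1.338 m; N'_2 = 160·cos13.7° = 155.4; c'Δl = 17.39; W sinα = 37.9
Slice 3: Δl = 1.5/cos22.2° = 1.620 m; N'_3 = 170·cos22.2° = 157.4; c'Δl = 21.06; W sinα = 64.2
Slice 4: Δl = 1.9/cos33.3° = 2.273 m; N'_4 = 180·cos33.3° = 150.4; c'Δl = 29.55; W sinα = 98.8
Slice 5: Δl = 2.8/cos51.8° = 4.528 m; N'_5 = 140·cos51.8° = 86.6; c'Δl = 58.86; W sinα = 110.0
Σc'Δl = 163.3 kN/m; ΣN' = 702.8 kN/m; ΣW sinα = 315.5 kN/m
Resisting = 163.3 + 702.8·tan25.4° = 163.3 + 333.7 = 497.0 kN/m
FS = 497.0 / 315.5 = 1.575

FS = 1.58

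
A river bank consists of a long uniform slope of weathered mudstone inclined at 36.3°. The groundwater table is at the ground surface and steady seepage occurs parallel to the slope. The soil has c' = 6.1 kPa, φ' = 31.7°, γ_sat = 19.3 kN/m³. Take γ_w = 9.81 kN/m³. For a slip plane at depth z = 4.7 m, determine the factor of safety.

FS = 0.55

With seepage parallel to the slope and the water table at the surface, the effective normal stress on the slip plane uses the buoyant unit weight γ' = γ_sat − γ_w while the driving shear stress uses γ_sat:
FS = [c' + γ' z cos²β tanφ'] / [γ_sat z sinβ cosβ]
γ' = 19.3 − 9.81 = 9.49 kN/m³
Numerator = 6.1 + 9.49·4.7·cos²36.3°·tan31.7° = 6.1 + 9.49·4.7·0.6495·0.6176 = 23.993 kPa
Denominator = 19.3·4.7·sin36.3°·cos36.3° = 19.3·4.7·0.5920·0.8059 = 43.280 kPa
FS = 23.993 / 43.280 = 0.554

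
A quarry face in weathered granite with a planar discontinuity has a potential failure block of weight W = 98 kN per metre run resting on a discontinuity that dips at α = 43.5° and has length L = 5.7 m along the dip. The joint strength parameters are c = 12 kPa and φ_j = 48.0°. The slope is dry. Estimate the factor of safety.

Resolving the block weight along and normal to the plane and applying the Mohr–Coulomb strength on the joint:
N' = W cosα = 98·cos43.5° = 71.1 kN/m
Driving force T = W sinα = 98·sin43.5° = 67.5 kN/m
Resisting force R = c·L + N'·tanφ_j = 12·5.7 + 71.1·tan48.0° = 68.4 + 78.9 = 147.3 kN/m
FS = R / T = 147.3 / 67.5 = 2.184

FS = 2.18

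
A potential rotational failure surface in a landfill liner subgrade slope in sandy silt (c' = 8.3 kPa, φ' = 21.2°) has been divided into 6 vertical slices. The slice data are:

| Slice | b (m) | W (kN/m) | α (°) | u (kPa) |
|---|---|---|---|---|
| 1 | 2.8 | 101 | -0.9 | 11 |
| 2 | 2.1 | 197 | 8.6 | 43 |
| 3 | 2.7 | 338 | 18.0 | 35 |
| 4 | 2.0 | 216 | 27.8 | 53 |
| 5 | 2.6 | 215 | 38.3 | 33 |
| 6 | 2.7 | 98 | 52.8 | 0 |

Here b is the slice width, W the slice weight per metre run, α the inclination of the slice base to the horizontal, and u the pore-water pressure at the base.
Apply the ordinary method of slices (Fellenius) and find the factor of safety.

FS = 0.84

Ordinary method of slices: FS = Σ[c'·Δl_i + (W_i cosα_i − u_i·Δl_i)·tanφ'] / Σ W_i sinα_i, with Δl_i = b_i / cosα_i.
Slice 1: Δl = 2.8/cos(-0.9°) = 2.800 m; N'_1 = 101·cos(-0.9°) − 11·2.800 = 70.2; c'Δl = 23.24; W sinα = -1.6
Slice 2: Δl = 2.1/cos8.6° = 2.124 m; N'_2 = 197·cos8.6° − 43·2.124 = 103.5; c'Δl = 17.63; W sinα = 29.5
Slice 3: Δl = 2.7/cos18.0° = 2.839 m; N'_3 = 338·cos18.0° − 35·2.839 = 222.1; c'Δl = 23.56; W sinα = 104.4
Slice 4: Δl = 2.0/cos27.8° = 2.261 m; N'_4 = 216·cos27.8° − 53·2.261 = 71.2; c'Δl = 18.77; W sinα = 100.7
Slice 5: Δl = 2.6/cos38.3° = 3.313 m; N'_5 = 215·cos38.3° − 33·3.313 = 59.4; c'Δl = 27.50; W sinα = 133.3
Slice 6: Δl = 2.7/cos52.8° = 4.466 m; N'_6 = 98·cos52.8° − 0·4.466 = 59.3; c'Δl = 37.07; W sinα = 78.1
Σc'Δl = 147.8 kN/m; ΣN' = 585.6 kN/m; ΣW sinα = 444.4 kN/m
Resisting = 147.8 + 585.6·tan21.2° = 147.8 + 227.1 = 374.9 kN/m
FS = 374.9 / 444.4 = 0.844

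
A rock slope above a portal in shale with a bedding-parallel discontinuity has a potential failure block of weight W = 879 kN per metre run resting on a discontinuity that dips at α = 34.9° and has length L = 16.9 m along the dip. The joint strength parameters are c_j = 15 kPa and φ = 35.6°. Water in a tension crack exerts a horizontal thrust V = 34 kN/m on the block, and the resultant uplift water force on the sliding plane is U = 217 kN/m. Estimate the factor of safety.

FS = 1.13

Resolving the block weight along and normal to the plane and applying the Mohr–Coulomb strength on the joint:
N' = W cosα − U − V sinα = 879·cos34.9° − 217 − 34·sin34.9° = 484.5 kN/m
Driving force T = W sinα + V cosα = 879·sin34.9° + 34·cos34.9° = 530.8 kN/m
Resisting force R = c_j·L + N'·tanφ = 15·16.9 + 484.5·tan35.6° = 253.5 + 346.8 = 600.3 kN/m
FS = R / T = 600.3 / 530.8 = 1.131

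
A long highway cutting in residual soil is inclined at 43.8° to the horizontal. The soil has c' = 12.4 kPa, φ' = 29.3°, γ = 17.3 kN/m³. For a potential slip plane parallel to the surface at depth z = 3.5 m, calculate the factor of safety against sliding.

For an infinite slope with a slip plane parallel to the surface (no pore pressure): FS = [c' + γz cos²β tanφ'] / [γz sinβ cosβ].
γz = 17.3·3.5 = 60.55 kN/m²
Numerator = 12.4 + 60.55·cos²43.8°·tan29.3° = 12.4 + 60.55·0.5209·0.5612 = 30.101 kPa
Denominator = 60.55·sin43.8°·cos43.8° = 60.55·0.6921·0.7218 = 30.248 kPa
FS = 30.101 / 30.248 = 0.995

FS = 1.00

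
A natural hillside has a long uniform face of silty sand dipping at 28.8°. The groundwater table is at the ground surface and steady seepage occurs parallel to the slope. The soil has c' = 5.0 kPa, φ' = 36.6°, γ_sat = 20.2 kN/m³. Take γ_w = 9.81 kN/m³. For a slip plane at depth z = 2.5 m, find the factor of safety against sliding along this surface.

With seepage parallel to the slope and the water table at the surface, the effective normal stress on the slip plane uses the buoyant unit weight γ' = γ_sat − γ_w while the driving shear stress uses γ_sat:
FS = [c' + γ' z cos²β tanφ'] / [γ_sat z sinβ cosβ]
γ' = 20.2 − 9.81 = 10.39 kN/m³
Numerator = 5.0 + 10.39·2.5·cos²28.8°·tan36.6° = 5.0 + 10.39·2.5·0.7679·0.7427 = 19.814 kPa
Denominator = 20.2·2.5·sin28.8°·cos28.8° = 20.2·2.5·0.4818·0.8763 = 21.319 kPa
FS = 19.814 / 21.319 = 0.929

FS = 0.93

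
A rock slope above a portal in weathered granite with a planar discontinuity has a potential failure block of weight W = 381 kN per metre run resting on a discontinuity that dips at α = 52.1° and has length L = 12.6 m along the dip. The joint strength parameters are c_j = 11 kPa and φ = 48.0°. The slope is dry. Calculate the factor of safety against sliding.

Resolving the block weight along and normal to the plane and applying the Mohr–Coulomb strength on the joint:
N' = W cosα = 381·cos52.1° = 234.0 kN/m
Driving force T = W sinα = 381·sin52.1° = 300.6 kN/m
Resisting force R = c_j·L + N'·tanφ = 11·12.6 + 234.0·tan48.0° = 138.6 + 259.9 = 398.5 kN/m
FS = R / T = 398.5 / 300.6 = 1.326

FS = 1.33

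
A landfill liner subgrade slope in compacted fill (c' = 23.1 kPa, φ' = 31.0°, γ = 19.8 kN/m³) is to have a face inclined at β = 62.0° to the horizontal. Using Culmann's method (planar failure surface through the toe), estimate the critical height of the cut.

Culmann's analysis gives the critical failure plane at α_cr = (β + φ')/2 = (62.0 + 31.0)/2 = 46.5°, and the critical height
H_c = (4c'/γ) · sinβ cosφ' / [1 − cos(β − φ')]
    = (4·23.1/19.8) · sin62.0°·cos31.0° / [1 − cos(31.0°)]
    = 4.667 · 0.8829·0.8572 / [1 − 0.8572]
    = 4.667 · 0.7568 / 0.1428
    = 24.73 m

H_c = 24.73 m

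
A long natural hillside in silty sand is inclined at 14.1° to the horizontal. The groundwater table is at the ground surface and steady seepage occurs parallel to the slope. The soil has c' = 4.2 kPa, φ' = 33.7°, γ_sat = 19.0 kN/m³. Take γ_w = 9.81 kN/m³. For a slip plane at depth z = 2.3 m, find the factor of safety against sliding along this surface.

FS = 1.69

With seepage parallel to the slope and the water table at the surface, the effective normal stress on the slip plane uses the buoyant unit weight γ' = γ_sat − γ_w while the driving shear stress uses γ_sat:
FS = [c' + γ' z cos²β tanφ'] / [γ_sat z sinβ cosβ]
γ' = 19.0 − 9.81 = 9.19 kN/m³
Numerator = 4.2 + 9.19·2.3·cos²14.1°·tan33.7° = 4.2 + 9.19·2.3·0.9407·0.6669 = 17.460 kPa
Denominator = 19.0·2.3·sin14.1°·cos14.1° = 19.0·2.3·0.2436·0.9699 = 10.325 kPa
FS = 17.460 / 10.325 = 1.691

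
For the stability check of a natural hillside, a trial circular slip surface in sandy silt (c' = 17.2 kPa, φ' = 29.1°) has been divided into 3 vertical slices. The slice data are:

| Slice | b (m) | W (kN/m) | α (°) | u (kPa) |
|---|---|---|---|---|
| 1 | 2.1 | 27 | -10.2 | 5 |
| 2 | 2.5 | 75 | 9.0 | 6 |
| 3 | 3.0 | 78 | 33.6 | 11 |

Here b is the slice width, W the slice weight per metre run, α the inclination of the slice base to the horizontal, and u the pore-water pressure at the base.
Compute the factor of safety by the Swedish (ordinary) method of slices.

Ordinary method of slices: FS = Σ[c'·Δl_i + (W_i cosα_i − u_i·Δl_i)·tanφ'] / Σ W_i sinα_i, with Δl_i = b_i / cosα_i.
Slice 1: Δl = 2.1/cos(-10.2°) = 2.134 m; N'_1 = 27·cos(-10.2°) − 5·2.134 = 15.9; c'Δl = 36.70; W sinα = -4.8
Slice 2: Δl = 2.5/cos9.0° = 2.531 m; N'_2 = 75·cos9.0° − 6·2.531 = 58.9; c'Δl = 43.54; W sinα = 11.7
Slice 3: Δl = 3.0/cos33.6° = 3.602 m; N'_3 = 78·cos33.6° − 11·3.602 = 25.3; c'Δl = 61.95; W sinα = 43.2
Σc'Δl = 142.2 kN/m; ΣN' = 100.1 kN/m; ΣW sinα = 50.1 kN/m
Resisting = 142.2 + 100.1·tan29.1° = 142.2 + 55.7 = 197.9 kN/m
FS = 197.9 / 50.1 = 3.949

FS = 3.95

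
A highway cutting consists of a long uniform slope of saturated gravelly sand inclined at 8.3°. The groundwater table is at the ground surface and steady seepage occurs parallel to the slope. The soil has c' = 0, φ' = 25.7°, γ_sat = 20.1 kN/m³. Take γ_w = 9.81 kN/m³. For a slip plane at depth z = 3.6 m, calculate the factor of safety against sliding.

With seepage parallel to the slope and the water table at the surface, the effective normal stress on the slip plane uses the buoyant unit weight γ' = γ_sat − γ_w while the driving shear stress uses γ_sat:
FS = [c' + γ' z cos²β tanφ'] / [γ_sat z sinβ cosβ]
(For c' = 0 this reduces to FS = (γ'/γ_sat)·tanφ'/tanβ.)
γ' = 20.1 − 9.81 = 10.29 kN/m³
Numerator = 0.0 + 10.29·3.6·cos²8.3°·tan25.7° = 0.0 + 10.29·3.6·0.9792·0.4813 = 17.457 kPa
Denominator = 20.1·3.6·sin8.3°·cos8.3° = 20.1·3.6·0.1444·0.9895 = 10.336 kPa
FS = 17.457 / 10.336 = 1.689

FS = 1.69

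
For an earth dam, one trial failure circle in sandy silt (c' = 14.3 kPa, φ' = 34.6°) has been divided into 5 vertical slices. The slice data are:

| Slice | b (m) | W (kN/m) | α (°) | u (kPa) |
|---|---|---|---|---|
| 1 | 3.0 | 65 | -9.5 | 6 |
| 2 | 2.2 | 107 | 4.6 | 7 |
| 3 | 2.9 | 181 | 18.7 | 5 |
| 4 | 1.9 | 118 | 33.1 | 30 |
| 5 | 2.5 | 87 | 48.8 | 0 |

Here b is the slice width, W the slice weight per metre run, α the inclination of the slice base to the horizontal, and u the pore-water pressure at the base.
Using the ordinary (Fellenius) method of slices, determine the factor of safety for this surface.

Ordinary method of slices: FS = Σ[c'·Δl_i + (W_i cosα_i − u_i·Δl_i)·tanφ'] / Σ W_i sinα_i, with Δl_i = b_i / cosα_i.
Slice 1: Δl = 3.0/cos(-9.5°) = 3.042 m; N'_1 = 65·cos(-9.5°) − 6·3.042 = 45.9; c'Δl = 43.50; W sinα = -10.7
Slice 2: Δl = 2.2/cos4.6° = 2.207 m; N'_2 = 107·cos4.6° − 7·2.207 = 91.2; c'Δl = 31.56; W sinα = 8.6
Slice 3: Δl = 2.9/cos18.7° = 3.062 m; N'_3 = 181·cos18.7° − 5·3.062 = 156.1; c'Δl = 43.78; W sinα = 58.0
Slice 4: Δl = 1.9/cos33.1° = 2.268 m; N'_4 = 118·cos33.1° − 30·2.268 = 30.8; c'Δl = 32.43; W sinα = 64.4
Slice 5: Δl = 2.5/cos48.8° = 3.795 m; N'_5 = 87·cos48.8° − 0·3.795 = 57.3; c'Δl = 54.27; W sinα = 65.5
Σc'Δl = 205.5 kN/m; ΣN' = 381.3 kN/m; ΣW sinα = 185.8 kN/m
Resisting = 205.5 + 381.3·tan34.6° = 205.5 + 263.1 = 468.6 kN/m
FS = 468.6 / 185.8 = 2.522

FS = 2.52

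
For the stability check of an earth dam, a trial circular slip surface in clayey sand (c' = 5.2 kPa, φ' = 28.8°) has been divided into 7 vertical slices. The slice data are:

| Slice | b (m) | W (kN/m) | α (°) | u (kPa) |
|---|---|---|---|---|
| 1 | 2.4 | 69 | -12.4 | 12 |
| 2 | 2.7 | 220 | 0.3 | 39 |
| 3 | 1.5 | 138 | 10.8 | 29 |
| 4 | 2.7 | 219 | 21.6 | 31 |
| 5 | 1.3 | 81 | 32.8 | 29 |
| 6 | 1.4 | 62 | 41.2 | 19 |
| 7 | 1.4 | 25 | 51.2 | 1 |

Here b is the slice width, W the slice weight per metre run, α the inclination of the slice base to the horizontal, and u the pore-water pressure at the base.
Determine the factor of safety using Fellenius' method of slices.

Ordinary method of slices: FS = Σ[c'·Δl_i + (W_i cosα_i − u_i·Δl_i)·tanφ'] / Σ W_i sinα_i, with Δl_i = b_i / cosα_i.
Slice 1: Δl = 2.4/cos(-12.4°) = 2.457 m; N'_1 = 69·cos(-12.4°) − 12·2.457 = 37.9; c'Δl = 12.78; W sinα = -14.8
Slice 2: Δl = 2.7/cos0.3° = 2.700 m; N'_2 = 220·cos0.3° − 39·2.700 = 114.7; c'Δl = 14.04; W sinα = 1.2
Slice 3: Δl = 1.5/cos10.8° = 1.527 m; N'_3 = 138·cos10.8° − 29·1.527 = 91.3; c'Δl = 7.94; W sinα = 25.9
Slice 4: Δl = 2.7/cos21.6° = 2.904 m; N'_4 = 219·cos21.6° − 31·2.904 = 113.6; c'Δl = 15.10; W sinα = 80.6
Slice 5: Δl = 1.3/cos32.8° = 1.547 m; N'_5 = 81·cos32.8° − 29·1.547 = 23.2; c'Δl = 8.04; W sinα = 43.9
Slice 6: Δl = 1.4/cos41.2° = 1.861 m; N'_6 = 62·cos41.2° − 19·1.861 = 11.3; c'Δl = 9.68; W sinα = 40.8
Slice 7: Δl = 1.4/cos51.2° = 2.234 m; N'_7 = 25·cos51.2° − 1·2.234 = 13.4; c'Δl = 11.62; W sinα = 19.5
Σc'Δl = 79.2 kN/m; ΣN' = 405.4 kN/m; ΣW sinα = 197.0 kN/m
Resisting = 79.2 + 405.4·tan28.8° = 79.2 + 222.9 = 302.1 kN/m
FS = 302.1 / 197.0 = 1.533

FS = 1.53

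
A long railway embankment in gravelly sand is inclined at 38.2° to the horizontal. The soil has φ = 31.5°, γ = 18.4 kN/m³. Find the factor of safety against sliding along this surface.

FS = 0.78

For a dry cohesionless infinite slope the factor of safety is FS = tanφ / tanβ.
FS = tan31.5° / tan38.2° = 0.6128 / 0.7869 = 0.779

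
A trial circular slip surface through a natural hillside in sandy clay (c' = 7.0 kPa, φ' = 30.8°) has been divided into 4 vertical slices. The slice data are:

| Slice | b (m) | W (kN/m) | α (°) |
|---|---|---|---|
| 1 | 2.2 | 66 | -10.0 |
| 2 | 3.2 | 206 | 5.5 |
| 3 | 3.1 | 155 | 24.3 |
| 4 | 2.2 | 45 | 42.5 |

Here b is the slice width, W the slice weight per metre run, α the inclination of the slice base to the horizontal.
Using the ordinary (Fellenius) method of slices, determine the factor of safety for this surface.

Ordinary method of slices: FS = Σ[c'·Δl_i + (W_i cosα_i)·tanφ'] / Σ W_i sinα_i, with Δl_i = b_i / cosα_i.
Slice 1: Δl = 2.2/cos(-10.0°) = 2.234 m; N'_1 = 66·cos(-10.0°) = 65.0; c'Δl = 15.64; W sinα = -11.5
Slice 2: Δl = 3.2/cos5.5° = 3.215 m; N'_2 = 206·cos5.5° = 205.1; c'Δl = 22.50; W sinα = 19.7
Slice 3: Δl = 3.1/cos24.3° = 3.401 m; N'_3 = 155·cos24.3° = 141.3; c'Δl = 23.81; W sinα = 63.8
Slice 4: Δl = 2.2/cos42.5° = 2.984 m; N'_4 = 45·cos42.5° = 33.2; c'Δl = 20.89; W sinα = 30.4
Σc'Δl = 82.8 kN/m; ΣN' = 444.5 kN/m; ΣW sinα = 102.5 kN/m
Resisting = 82.8 + 444.5·tan30.8° = 82.8 + 265.0 = 347.8 kN/m
FS = 347.8 / 102.5 = 3.394

FS = 3.39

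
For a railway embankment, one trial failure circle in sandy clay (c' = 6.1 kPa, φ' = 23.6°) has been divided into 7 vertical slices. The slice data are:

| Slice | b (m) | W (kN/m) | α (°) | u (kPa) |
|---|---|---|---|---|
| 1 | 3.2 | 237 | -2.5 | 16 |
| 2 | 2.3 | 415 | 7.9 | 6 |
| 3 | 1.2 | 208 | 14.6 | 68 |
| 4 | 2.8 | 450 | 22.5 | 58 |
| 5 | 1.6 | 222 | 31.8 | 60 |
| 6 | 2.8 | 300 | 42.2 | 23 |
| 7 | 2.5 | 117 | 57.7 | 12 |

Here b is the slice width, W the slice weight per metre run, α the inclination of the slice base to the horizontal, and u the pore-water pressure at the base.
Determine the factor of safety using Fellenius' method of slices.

Ordinary method of slices: FS = Σ[c'·Δl_i + (W_i cosα_i − u_i·Δl_i)·tanφ'] / Σ W_i sinα_i, with Δl_i = b_i / cosα_i.
Slice 1: Δl = 3.2/cos(-2.5°) = 3.203 m; N'_1 = 237·cos(-2.5°) − 16·3.203 = 185.5; c'Δl = 19.54; W sinα = -10.3
Slice 2: Δl = 2.3/cos7.9° = 2.322 m; N'_2 = 415·cos7.9° − 6·2.322 = 397.1; c'Δl = 14.16; W sinα = 57.0
Slice 3: Δl = 1.2/cos14.6° = 1.240 m; N'_3 = 208·cos14.6° − 68·1.240 = 117.0; c'Δl = 7.56; W sinα = 52.4
Slice 4: Δl = 2.8/cos22.5° = 3.031 m; N'_4 = 450·cos22.5° − 58·3.031 = 240.0; c'Δl = 18.49; W sinα = 172.2
Slice 5: Δl = 1.6/cos31.8° = 1.883 m; N'_5 = 222·cos31.8° − 60·1.883 = 75.7; c'Δl = 11.48; W sinα = 117.0
Slice 6: Δl = 2.8/cos42.2° = 3.780 m; N'_6 = 300·cos42.2° − 23·3.780 = 135.3; c'Δl = 23.06; W sinα = 201.5
Slice 7: Δl = 2.5/cos57.7° = 4.679 m; N'_7 = 117·cos57.7° − 12·4.679 = 6.4; c'Δl = 28.54; W sinα = 98.9
Σc'Δl = 122.8 kN/m; ΣN' = 1157.0 kN/m; ΣW sinα = 688.7 kN/m
Resisting = 122.8 + 1157.0·tan23.6° = 122.8 + 505.5 = 628.3 kN/m
FS = 628.3 / 688.7 = 0.912

FS = 0.91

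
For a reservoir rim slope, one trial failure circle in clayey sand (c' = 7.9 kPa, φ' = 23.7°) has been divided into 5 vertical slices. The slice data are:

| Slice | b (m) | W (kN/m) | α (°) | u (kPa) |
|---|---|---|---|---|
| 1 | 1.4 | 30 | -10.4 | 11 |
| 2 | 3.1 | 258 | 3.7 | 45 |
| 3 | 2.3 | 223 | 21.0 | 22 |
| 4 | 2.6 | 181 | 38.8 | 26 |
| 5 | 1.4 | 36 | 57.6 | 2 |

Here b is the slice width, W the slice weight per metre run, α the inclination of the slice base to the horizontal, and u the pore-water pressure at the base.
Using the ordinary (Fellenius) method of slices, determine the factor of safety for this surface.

Ordinary method of slices: FS = Σ[c'·Δl_i + (W_i cosα_i − u_i·Δl_i)·tanφ'] / Σ W_i sinα_i, with Δl_i = b_i / cosα_i.
Slice 1: Δl = 1.4/cos(-10.4°) = 1.423 m; N'_1 = 30·cos(-10.4°) − 11·1.423 = 13.8; c'Δl = 11.24; W sinα = -5.4
Slice 2: Δl = 3.1/cos3.7° = 3.106 m; N'_2 = 258·cos3.7° − 45·3.106 = 117.7; c'Δl = 24.54; W sinα = 16.6
Slice 3: Δl = 2.3/cos21.0° = 2.464 m; N'_3 = 223·cos21.0° − 22·2.464 = 154.0; c'Δl = 19.46; W sinα = 79.9
Slice 4: Δl = 2.6/cos38.8° = 3.336 m; N'_4 = 181·cos38.8° − 26·3.336 = 54.3; c'Δl = 26.36; W sinα = 113.4
Slice 5: Δl = 1.4/cos57.6° = 2.613 m; N'_5 = 36·cos57.6° − 2·2.613 = 14.1; c'Δl = 20.64; W sinα = 30.4
Σc'Δl = 102.2 kN/m; ΣN' = 353.9 kN/m; ΣW sinα = 235.0 kN/m
Resisting = 102.2 + 353.9·tan23.7° = 102.2 + 155.3 = 257.6 kN/m
FS = 257.6 / 235.0 = 1.096

FS = 1.10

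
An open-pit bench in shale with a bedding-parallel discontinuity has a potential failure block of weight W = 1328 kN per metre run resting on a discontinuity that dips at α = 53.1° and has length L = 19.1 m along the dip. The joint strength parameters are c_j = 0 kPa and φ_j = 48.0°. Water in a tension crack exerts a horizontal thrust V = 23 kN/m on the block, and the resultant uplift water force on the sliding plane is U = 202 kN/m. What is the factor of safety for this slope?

FS = 0.60

Resolving the block weight along and normal to the plane and applying the Mohr–Coulomb strength on the joint:
N' = W cosα − U − V sinα = 1328·cos53.1° − 202 − 23·sin53.1° = 577.0 kN/m
Driving force T = W sinα + V cosα = 1328·sin53.1° + 23·cos53.1° = 1075.8 kN/m
Resisting force R = c_j·L + N'·tanφ_j = 0·19.1 + 577.0·tan48.0° = 0.0 + 640.8 = 640.8 kN/m
FS = R / T = 640.8 / 1075.8 = 0.596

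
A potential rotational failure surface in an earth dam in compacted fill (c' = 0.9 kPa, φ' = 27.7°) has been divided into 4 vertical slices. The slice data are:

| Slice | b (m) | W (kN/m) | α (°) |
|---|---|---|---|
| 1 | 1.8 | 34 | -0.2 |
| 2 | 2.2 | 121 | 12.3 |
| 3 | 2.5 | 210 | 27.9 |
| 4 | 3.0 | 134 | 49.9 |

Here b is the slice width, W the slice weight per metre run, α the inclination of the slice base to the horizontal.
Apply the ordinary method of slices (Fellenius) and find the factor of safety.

Ordinary method of slices: FS = Σ[c'·Δl_i + (W_i cosα_i)·tanφ'] / Σ W_i sinα_i, with Δl_i = b_i / cosα_i.
Slice 1: Δl = 1.8/cos(-0.2°) = 1.800 m; N'_1 = 34·cos(-0.2°) = 34.0; c'Δl = 1.62; W sinα = -0.1
Slice 2: Δl = 2.2/cos12.3° = 2.252 m; N'_2 = 121·cos12.3° = 118.2; c'Δl = 2.03; W sinα = 25.8
Slice 3: Δl = 2.5/cos27.9° = 2.829 m; N'_3 = 210·cos27.9° = 185.6; c'Δl = 2.55; W sinα = 98.3
Slice 4: Δl = 3.0/cos49.9° = 4.657 m; N'_4 = 134·cos49.9° = 86.3; c'Δl = 4.19; W sinα = 102.5
Σc'Δl = 10.4 kN/m; ΣN' = 424.1 kN/m; ΣW sinα = 226.4 kN/m
Resisting = 10.4 + 424.1·tan27.7° = 10.4 + 222.7 = 233.1 kN/m
FS = 233.1 / 226.4 = 1.029

FS = 1.03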